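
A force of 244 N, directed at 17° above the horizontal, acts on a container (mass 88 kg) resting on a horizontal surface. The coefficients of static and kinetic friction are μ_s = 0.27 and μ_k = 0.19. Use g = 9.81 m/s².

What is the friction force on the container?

N = m g − P sin α = 863.3 − 244×sin 17° = 791.9 N.
The horizontal driving force is P cos α = 233.3 N, so equilibrium needs friction f = 233.3 N.
μ_s N = 0.27 × 791.9 = 213.8 N.
The required friction exceeds μ_s N, so the container moves and f = μ_k N = 150 N.

f ≈ 150 N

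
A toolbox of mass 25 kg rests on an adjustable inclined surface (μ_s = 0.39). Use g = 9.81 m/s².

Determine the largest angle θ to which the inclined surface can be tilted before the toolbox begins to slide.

At the slip threshold, m g sin θ = μ_s · m g cos θ, so tan θ = μ_s.
θ_max = arctan(0.39) = 21.3°.

θ_max ≈ 21.3°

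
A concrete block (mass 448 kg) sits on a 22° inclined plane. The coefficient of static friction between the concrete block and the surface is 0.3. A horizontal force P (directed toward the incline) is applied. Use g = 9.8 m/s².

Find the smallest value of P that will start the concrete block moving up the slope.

P ≈ 3520 N

At impending motion up the slope, friction acts down-slope at its limit: f = μ_s N.
Perpendicular to the incline: N = m g cos θ + P sin θ.
Along the incline: P cos θ = m g sin θ + μ_s N = m g sin θ + μ_s (m g cos θ + P sin θ).
Solving, P (cos θ − μ_s sin θ) = m g (sin θ + μ_s cos θ), so P = 448×9.8×(sin 22° + 0.3 cos 22°)/(cos 22° − 0.3 sin 22°) = 4390×0.6528/0.8148 = 3520 N.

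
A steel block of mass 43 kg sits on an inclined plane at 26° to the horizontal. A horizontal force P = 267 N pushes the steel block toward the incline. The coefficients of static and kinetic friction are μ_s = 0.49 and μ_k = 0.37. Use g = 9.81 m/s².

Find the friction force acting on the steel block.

The horizontal push has a component P sin θ into the surface, so N = m g cos θ + P sin θ = 379.1 + 117 = 496.2 N.
Parallel to the incline: P cos θ − m g sin θ = 240 − 184.9 = 55.06 N; the friction needed to balance this is 55.06 N acting down the slope.
The limit of static friction is μ_s N = 243.1 N.
Since 55.06 N is within the 243.1 N limit, the steel block stays put and friction is exactly 55.1 N.

f ≈ 55.1 N (down the incline)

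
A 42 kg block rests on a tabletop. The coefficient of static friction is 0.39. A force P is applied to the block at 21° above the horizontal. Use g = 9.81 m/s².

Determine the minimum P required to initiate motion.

P ≈ 150 N

N = m g − P sin α (the pull lifts the block).
At impending slip, P cos α = μ_s N = μ_s (m g − P sin α).
Solving: P (cos α + μ_s sin α) = μ_s m g → P = 0.39×412/(cos 21° + 0.39 sin 21°) = 161/1.073 = 150 N.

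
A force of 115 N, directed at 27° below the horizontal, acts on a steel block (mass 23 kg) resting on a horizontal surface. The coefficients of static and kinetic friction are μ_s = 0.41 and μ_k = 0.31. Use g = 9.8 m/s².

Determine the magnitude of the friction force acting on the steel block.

The vertical component of P adds to the normal force: N = m g + P sin α = 225.4 + 52.21 = 277.6 N.
The horizontal driving force is P cos α = 102.5 N, so equilibrium needs friction f = 102.5 N.
The static-friction limit is μ_s N = 113.8 N.
102.5 ≤ 113.8 N → static; friction equals the required 102 N.

f ≈ 102 N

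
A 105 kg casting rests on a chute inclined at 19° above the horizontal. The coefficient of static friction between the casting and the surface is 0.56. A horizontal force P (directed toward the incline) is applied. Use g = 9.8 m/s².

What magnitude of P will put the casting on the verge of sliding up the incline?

P ≈ 1150 N

At impending motion up the slope, friction acts down-slope at its limit: f = μ_s N.
Perpendicular to the incline: N = m g cos θ + P sin θ.
Along the incline: P cos θ = m g sin θ + μ_s N = m g sin θ + μ_s (m g cos θ + P sin θ).
Solving, P (cos θ − μ_s sin θ) = m g (sin θ + μ_s cos θ), so P = 105×9.8×(sin 19° + 0.56 cos 19°)/(cos 19° − 0.56 sin 19°) = 1030×0.8551/0.7632 = 1150 N.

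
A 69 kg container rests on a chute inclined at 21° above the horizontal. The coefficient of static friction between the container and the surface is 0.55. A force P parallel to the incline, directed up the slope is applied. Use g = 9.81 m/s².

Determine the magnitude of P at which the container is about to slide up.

P ≈ 590 N

At impending motion up the slope, friction acts down-slope at its limit: f = μ_s N.
P is parallel to the surface, so N = m g cos θ = 632 N.
Along the incline: P = m g sin θ + μ_s N = 243 + 0.55×632 = 590 N.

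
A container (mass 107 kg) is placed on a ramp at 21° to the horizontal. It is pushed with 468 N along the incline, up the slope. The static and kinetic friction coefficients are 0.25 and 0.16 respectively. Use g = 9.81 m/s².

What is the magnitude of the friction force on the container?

f ≈ 91.8 N (down the incline)

Perpendicular to the surface, N = m g cos θ = 107·9.81·cos 21° = 980 N.
For equilibrium along the incline the friction force must supply f = m g sin θ − P = 376.2 − 468 = -91.83 N (positive meaning up-slope).
Maximum static friction available: μ_s N = 0.25 × 980 = 245 N.
Since |-91.83| ≤ 245 N, static friction is sufficient; f equals the required value, not μ_s N.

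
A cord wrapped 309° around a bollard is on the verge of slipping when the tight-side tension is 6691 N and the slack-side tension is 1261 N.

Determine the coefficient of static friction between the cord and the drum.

T₂/T₁ = e^{μβ} → μ = ln(T₂/T₁)/β.
β = 309° = 5.393 rad.
μ = ln(6691/1261)/5.393 = ln(5.306)/5.393 = 0.309.

μ ≈ 0.309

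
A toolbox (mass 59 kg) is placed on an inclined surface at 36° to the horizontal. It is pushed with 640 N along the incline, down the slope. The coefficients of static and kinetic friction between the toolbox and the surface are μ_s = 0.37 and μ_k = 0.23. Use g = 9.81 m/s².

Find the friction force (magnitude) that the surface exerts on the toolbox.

f ≈ 108 N (up the incline)

The normal reaction is N = m g cos θ = 468.3 N.
For equilibrium along the incline the friction force must supply f = m g sin θ + P = 340.2 + 640 = 980.2 N (positive meaning up-slope).
The static-friction ceiling is μ_s N = 0.37 × 468.3 = 173.3 N.
Since |980.2| > 173.3 N, static friction cannot hold it; the toolbox slides down the incline and kinetic friction applies: f = μ_k N = 0.23 × 468.3 = 108 N.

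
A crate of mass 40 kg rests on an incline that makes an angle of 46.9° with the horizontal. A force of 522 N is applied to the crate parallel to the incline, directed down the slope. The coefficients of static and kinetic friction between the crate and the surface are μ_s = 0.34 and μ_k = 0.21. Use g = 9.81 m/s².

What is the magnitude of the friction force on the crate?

Normal force: N = m g cos θ = 40 × 9.81 × cos 46.9° = 268.1 N.
The friction needed for equilibrium is m g sin θ + P = 286.5 + 522 = 808.5 N, measured positive up-slope.
The static-friction ceiling is μ_s N = 0.34 × 268.1 = 91.16 N.
Since |808.5| > 91.16 N, static friction cannot hold it; the crate slides down the incline and kinetic friction applies: f = μ_k N = 0.21 × 268.1 = 56.3 N.

f ≈ 56.3 N (up the incline)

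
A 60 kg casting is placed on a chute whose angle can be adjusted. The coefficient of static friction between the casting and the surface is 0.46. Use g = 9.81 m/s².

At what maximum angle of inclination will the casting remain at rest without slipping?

At the slip threshold, m g sin θ = μ_s · m g cos θ, so tan θ = μ_s.
θ_max = arctan(0.46) = 24.7°.

θ_max ≈ 24.7°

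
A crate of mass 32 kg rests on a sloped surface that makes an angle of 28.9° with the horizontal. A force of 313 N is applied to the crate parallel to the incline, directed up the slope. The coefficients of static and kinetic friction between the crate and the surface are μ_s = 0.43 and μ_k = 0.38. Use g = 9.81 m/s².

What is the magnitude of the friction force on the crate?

Perpendicular to the surface, N = m g cos θ = 32·9.81·cos 28.9° = 274.8 N.
The friction needed for equilibrium is m g sin θ − P = 151.7 − 313 = -161.3 N, measured positive up-slope.
Static friction can supply at most μ_s N = 118.2 N.
Since |-161.3| > 118.2 N, static friction cannot hold it; the crate slides up the incline and kinetic friction applies: f = μ_k N = 0.38 × 274.8 = 104 N.

f ≈ 104 N (down the incline)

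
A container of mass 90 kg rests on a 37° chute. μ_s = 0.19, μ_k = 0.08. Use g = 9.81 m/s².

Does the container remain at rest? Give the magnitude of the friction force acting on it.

N = m g cos θ = 705 N.
Down-slope weight component: m g sin θ = 531 N.
μ_s N = 134 N.
531 > 134 N, so it slides; kinetic friction f = μ_k N = 0.08×705 = 56.4 N.

f ≈ 56.4 N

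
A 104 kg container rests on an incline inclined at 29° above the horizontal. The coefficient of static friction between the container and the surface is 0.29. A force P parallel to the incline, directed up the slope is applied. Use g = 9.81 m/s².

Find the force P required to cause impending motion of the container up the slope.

At impending motion up the slope, friction acts down-slope at its limit: f = μ_s N.
P is parallel to the surface, so N = m g cos θ = 892 N.
Along the incline: P = m g sin θ + μ_s N = 495 + 0.29×892 = 753 N.

P ≈ 753 N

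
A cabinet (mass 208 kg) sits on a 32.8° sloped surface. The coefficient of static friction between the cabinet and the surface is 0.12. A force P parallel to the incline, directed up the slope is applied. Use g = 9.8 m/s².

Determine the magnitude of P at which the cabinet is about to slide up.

P ≈ 1310 N

At impending motion up the slope, friction acts down-slope at its limit: f = μ_s N.
P is parallel to the surface, so N = m g cos θ = 1710 N.
Along the incline: P = m g sin θ + μ_s N = 1100 + 0.12×1710 = 1310 N.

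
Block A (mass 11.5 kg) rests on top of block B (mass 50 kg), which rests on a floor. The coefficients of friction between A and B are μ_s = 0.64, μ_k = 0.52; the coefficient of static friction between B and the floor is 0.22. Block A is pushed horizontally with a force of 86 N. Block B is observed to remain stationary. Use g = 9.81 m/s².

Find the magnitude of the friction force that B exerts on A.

f ≈ 58.7 N

Normal force at the A–B interface: N₁ = m_A g = 112.8 N.
So the A–B interface can sustain at most μ_s N₁ = 72.2 N of static friction.
P = 86 N exceeds that limit, so A slips over B and the interface friction becomes kinetic: f₁ = μ_k N₁ = 0.52×112.8 = 58.7 N.
By Newton's third law B feels 58.7 N forward from A. With B stationary, the floor's static friction on B balances it: f₂ = 58.7 N (well within μ_s(m_A+m_B)g = 132.7 N).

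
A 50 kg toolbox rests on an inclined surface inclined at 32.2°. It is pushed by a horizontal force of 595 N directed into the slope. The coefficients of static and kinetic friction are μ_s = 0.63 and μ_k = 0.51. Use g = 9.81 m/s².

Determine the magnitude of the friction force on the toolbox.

f ≈ 242 N (down the incline)

Resolve perpendicular to the incline: N = m g cos θ + P sin θ = 50×9.81×cos 32.2° + 595×sin 32.2° = 732.1 N.
Along the incline, the net driving force (taking up-slope positive) is P cos θ − m g sin θ = 503.5 − 261.4 = 242.1 N, so equilibrium requires friction f = -242.1 N (down-slope).
The limit of static friction is μ_s N = 461.2 N.
Since 242.1 N is within the 461.2 N limit, the toolbox stays put and friction is exactly 242 N.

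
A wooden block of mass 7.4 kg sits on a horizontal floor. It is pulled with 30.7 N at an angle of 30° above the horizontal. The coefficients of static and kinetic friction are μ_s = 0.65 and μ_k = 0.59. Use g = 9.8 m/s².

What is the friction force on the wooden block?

N = m g − P sin α = 72.52 − 30.7×sin 30° = 57.17 N.
Horizontally, friction must balance P cos α = 26.59 N.
μ_s N = 0.65 × 57.17 = 37.16 N.
Since 26.59 N does not exceed the limit, the wooden block stays at rest and f = 26.6 N.

f ≈ 26.6 N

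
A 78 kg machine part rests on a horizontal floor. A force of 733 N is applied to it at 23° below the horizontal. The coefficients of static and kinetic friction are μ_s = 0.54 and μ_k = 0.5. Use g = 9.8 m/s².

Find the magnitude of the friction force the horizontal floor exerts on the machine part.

N = m g + P sin α = 764.4 + 733×sin 23° = 1051 N.
For equilibrium, f = P cos α = 733×cos 23° = 674.7 N.
The static-friction limit is μ_s N = 567.4 N.
674.7 > 567.4 N → the machine part slides; f = μ_k N = 0.5×1051 = 525 N.

f ≈ 525 N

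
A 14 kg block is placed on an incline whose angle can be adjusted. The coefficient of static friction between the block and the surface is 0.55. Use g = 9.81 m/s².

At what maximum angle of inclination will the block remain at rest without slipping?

θ_max ≈ 28.8°

At the slip threshold, m g sin θ = μ_s · m g cos θ, so tan θ = μ_s.
θ_max = arctan(0.55) = 28.8°.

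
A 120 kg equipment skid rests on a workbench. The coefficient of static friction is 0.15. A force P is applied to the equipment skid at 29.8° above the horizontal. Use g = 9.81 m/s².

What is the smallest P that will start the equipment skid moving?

P ≈ 187 N

N = m g − P sin α (the pull lifts the equipment skid).
At impending slip, P cos α = μ_s N = μ_s (m g − P sin α).
Solving: P (cos α + μ_s sin α) = μ_s m g → P = 0.15×1180/(cos 29.8° + 0.15 sin 29.8°) = 177/0.9423 = 187 N.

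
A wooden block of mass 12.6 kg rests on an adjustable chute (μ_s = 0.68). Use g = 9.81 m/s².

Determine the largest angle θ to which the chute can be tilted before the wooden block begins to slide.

At the slip threshold, m g sin θ = μ_s · m g cos θ, so tan θ = μ_s.
θ_max = arctan(0.68) = 34.2°.

θ_max ≈ 34.2°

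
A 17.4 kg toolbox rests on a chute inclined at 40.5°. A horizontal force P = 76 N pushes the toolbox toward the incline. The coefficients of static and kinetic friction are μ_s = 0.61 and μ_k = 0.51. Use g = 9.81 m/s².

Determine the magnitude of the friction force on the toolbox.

f ≈ 53.1 N (up the incline)

The horizontal push has a component P sin θ into the surface, so N = m g cos θ + P sin θ = 129.8 + 49.36 = 179.2 N.
Parallel to the incline: P cos θ − m g sin θ = 57.79 − 110.9 = -53.07 N; the friction needed to balance this is 53.07 N acting up the slope.
Maximum static friction: μ_s N = 0.61 × 179.2 = 109.3 N.
|f_req| = 53.07 ≤ 109.3 N → the toolbox is in equilibrium; friction equals the required value.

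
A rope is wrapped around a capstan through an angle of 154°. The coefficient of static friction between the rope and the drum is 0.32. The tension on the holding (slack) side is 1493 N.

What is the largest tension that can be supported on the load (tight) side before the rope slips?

T_max ≈ 3530 N

At impending slip the capstan equation gives T₂/T₁ = e^{μβ} with β in radians.
β = 154° × π/180 = 2.688 rad.
e^{μβ} = e^{0.32×2.688} = 2.363.
T₂ = T₁ · e^{μβ} = 1493 × 2.363 = 3530 N.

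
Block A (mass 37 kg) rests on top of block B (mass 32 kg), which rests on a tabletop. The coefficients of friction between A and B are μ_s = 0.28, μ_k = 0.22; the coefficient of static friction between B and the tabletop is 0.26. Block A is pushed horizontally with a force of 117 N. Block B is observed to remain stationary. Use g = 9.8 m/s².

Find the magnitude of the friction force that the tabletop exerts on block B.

Between the blocks, N₁ = m_A g = 362.6 N.
So the A–B interface can sustain at most μ_s N₁ = 101.5 N of static friction.
Since P = 117 N > 101.5 N, A slides on B; the A–B friction is kinetic: f₁ = μ_k N₁ = 0.22×362.6 = 79.8 N.
B experiences an equal 79.8 N forward from A (third law). B is in equilibrium, so the floor supplies f₂ = 79.8 N of static friction (limit μ_s(m_A+m_B)g = 175.8 N, not exceeded).

f ≈ 79.8 N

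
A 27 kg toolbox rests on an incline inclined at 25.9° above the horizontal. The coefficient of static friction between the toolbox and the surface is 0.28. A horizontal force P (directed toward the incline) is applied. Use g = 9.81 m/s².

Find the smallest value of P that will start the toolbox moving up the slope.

At impending motion up the slope, friction acts down-slope at its limit: f = μ_s N.
Perpendicular to the incline: N = m g cos θ + P sin θ.
Along the incline: P cos θ = m g sin θ + μ_s N = m g sin θ + μ_s (m g cos θ + P sin θ).
Solving, P (cos θ − μ_s sin θ) = m g (sin θ + μ_s cos θ), so P = 27×9.81×(sin 25.9° + 0.28 cos 25.9°)/(cos 25.9° − 0.28 sin 25.9°) = 265×0.6887/0.7773 = 235 N.

P ≈ 235 N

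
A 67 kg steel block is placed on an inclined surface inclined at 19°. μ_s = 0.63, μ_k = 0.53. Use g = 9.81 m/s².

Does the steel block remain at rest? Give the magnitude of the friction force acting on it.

f ≈ 214 N

N = m g cos θ = 621 N.
Down-slope weight component: m g sin θ = 214 N.
μ_s N = 392 N.
214 ≤ 392 N, so it stays put; friction = 214 N.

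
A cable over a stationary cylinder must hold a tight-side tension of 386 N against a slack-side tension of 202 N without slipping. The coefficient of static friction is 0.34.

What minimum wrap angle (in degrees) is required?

β_min ≈ 109°

T₂/T₁ = e^{μβ} → β = ln(T₂/T₁)/μ.
β = ln(386/202)/0.34 = 0.6476/0.34 = 1.905 rad.
In degrees: β = 1.905 × 180/π = 109°.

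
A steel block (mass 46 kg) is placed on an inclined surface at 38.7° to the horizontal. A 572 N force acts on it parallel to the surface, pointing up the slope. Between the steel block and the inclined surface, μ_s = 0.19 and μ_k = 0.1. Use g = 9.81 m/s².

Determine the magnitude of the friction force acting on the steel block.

f ≈ 35.2 N (down the incline)

Normal force: N = m g cos θ = 46 × 9.81 × cos 38.7° = 352.2 N.
The friction needed for equilibrium is m g sin θ − P = 282.1 − 572 = -289.9 N, measured positive up-slope.
Maximum static friction available: μ_s N = 0.19 × 352.2 = 66.91 N.
Since |-289.9| > 66.91 N, static friction cannot hold it; the steel block slides up the incline and kinetic friction applies: f = μ_k N = 0.1 × 352.2 = 35.2 N.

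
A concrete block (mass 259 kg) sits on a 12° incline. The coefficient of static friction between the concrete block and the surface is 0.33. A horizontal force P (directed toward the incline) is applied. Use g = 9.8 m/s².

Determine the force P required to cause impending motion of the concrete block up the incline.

At impending motion up the slope, friction acts down-slope at its limit: f = μ_s N.
Perpendicular to the incline: N = m g cos θ + P sin θ.
Along the incline: P cos θ = m g sin θ + μ_s N = m g sin θ + μ_s (m g cos θ + P sin θ).
Solving, P (cos θ − μ_s sin θ) = m g (sin θ + μ_s cos θ), so P = 259×9.8×(sin 12° + 0.33 cos 12°)/(cos 12° − 0.33 sin 12°) = 2540×0.5307/0.9095 = 1480 N.

P ≈ 1480 N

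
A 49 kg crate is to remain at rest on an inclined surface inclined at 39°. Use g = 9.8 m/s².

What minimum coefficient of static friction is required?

At the slip threshold m g sin θ = μ_s m g cos θ, so μ_s,min = tan θ.
μ_s,min = tan 39° = 0.81.

μ_s,min ≈ 0.81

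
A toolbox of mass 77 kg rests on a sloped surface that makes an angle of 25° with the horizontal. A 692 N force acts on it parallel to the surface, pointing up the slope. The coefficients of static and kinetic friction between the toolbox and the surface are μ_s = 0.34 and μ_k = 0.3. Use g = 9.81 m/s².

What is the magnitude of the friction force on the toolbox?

Normal force: N = m g cos θ = 77 × 9.81 × cos 25° = 684.6 N.
Parallel to the incline, ΣF = 0 gives f = m g sin θ − P = 319.2 − 692 = -372.8 N (up-slope positive).
Static friction can supply at most μ_s N = 232.8 N.
Since |-372.8| > 232.8 N, static friction cannot hold it; the toolbox slides up the incline and kinetic friction applies: f = μ_k N = 0.3 × 684.6 = 205 N.

f ≈ 205 N (down the incline)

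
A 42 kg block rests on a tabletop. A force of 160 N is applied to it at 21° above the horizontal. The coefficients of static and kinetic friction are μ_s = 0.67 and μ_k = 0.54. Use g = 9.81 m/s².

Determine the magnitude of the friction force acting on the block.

f ≈ 149 N

Vertical equilibrium gives N = m g − P sin α = 354.7 N.
For equilibrium, f = P cos α = 160×cos 21° = 149.4 N.
μ_s N = 0.67 × 354.7 = 237.6 N.
149.4 ≤ 237.6 N → static; friction equals the required 149 N.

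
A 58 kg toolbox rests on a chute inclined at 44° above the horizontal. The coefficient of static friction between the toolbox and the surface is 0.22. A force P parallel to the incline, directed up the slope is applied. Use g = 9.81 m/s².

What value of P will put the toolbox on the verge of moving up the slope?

P ≈ 485 N

At impending motion up the slope, friction acts down-slope at its limit: f = μ_s N.
P is parallel to the surface, so N = m g cos θ = 409 N.
Along the incline: P = m g sin θ + μ_s N = 395 + 0.22×409 = 485 N.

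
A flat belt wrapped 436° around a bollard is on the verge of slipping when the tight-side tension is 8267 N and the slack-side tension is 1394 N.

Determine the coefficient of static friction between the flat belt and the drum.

T₂/T₁ = e^{μβ} → μ = ln(T₂/T₁)/β.
β = 436° = 7.61 rad.
μ = ln(8267/1394)/7.61 = ln(5.93)/7.61 = 0.234.

μ ≈ 0.234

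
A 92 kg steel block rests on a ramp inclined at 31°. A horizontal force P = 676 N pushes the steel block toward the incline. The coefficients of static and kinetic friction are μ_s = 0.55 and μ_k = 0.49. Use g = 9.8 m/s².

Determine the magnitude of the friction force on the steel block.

Normal direction: N = m g cos θ + P sin θ = 1121 N.
Along the incline, the net driving force (taking up-slope positive) is P cos θ − m g sin θ = 579.4 − 464.4 = 115.1 N, so equilibrium requires friction f = -115.1 N (down-slope).
The limit of static friction is μ_s N = 616.5 N.
Since 115.1 N is within the 616.5 N limit, the steel block stays put and friction is exactly 115 N.

f ≈ 115 N (down the incline)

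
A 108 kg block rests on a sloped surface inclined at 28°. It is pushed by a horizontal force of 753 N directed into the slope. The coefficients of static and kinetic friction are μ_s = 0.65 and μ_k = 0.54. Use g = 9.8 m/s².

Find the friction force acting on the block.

f ≈ 168 N (down the incline)

Resolve perpendicular to the incline: N = m g cos θ + P sin θ = 108×9.8×cos 28° + 753×sin 28° = 1288 N.
Parallel to the incline: P cos θ − m g sin θ = 664.9 − 496.9 = 168 N; the friction needed to balance this is 168 N acting down the slope.
Maximum static friction: μ_s N = 0.65 × 1288 = 837.2 N.
|f_req| = 168 ≤ 837.2 N → the block is in equilibrium; friction equals the required value.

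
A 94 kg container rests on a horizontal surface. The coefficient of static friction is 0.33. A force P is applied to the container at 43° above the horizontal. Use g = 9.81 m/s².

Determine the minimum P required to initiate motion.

N = m g − P sin α (the pull lifts the container).
At impending slip, P cos α = μ_s N = μ_s (m g − P sin α).
Solving: P (cos α + μ_s sin α) = μ_s m g → P = 0.33×922/(cos 43° + 0.33 sin 43°) = 304/0.9564 = 318 N.

P ≈ 318 N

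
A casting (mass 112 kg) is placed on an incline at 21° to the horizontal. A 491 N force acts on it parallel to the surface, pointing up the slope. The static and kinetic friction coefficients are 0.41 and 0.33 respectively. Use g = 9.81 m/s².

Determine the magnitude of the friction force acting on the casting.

f ≈ 97.3 N (down the incline)

Perpendicular to the surface, N = m g cos θ = 112·9.81·cos 21° = 1026 N.
For equilibrium along the incline the friction force must supply f = m g sin θ − P = 393.7 − 491 = -97.25 N (positive meaning up-slope).
The static-friction ceiling is μ_s N = 0.41 × 1026 = 420.6 N.
Since |-97.25| ≤ 420.6 N, the casting remains in static equilibrium and friction takes exactly the required value.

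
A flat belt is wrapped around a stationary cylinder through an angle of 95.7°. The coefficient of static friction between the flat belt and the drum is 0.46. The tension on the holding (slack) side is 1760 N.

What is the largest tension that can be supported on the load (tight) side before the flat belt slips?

T_max ≈ 3790 N

At impending slip the capstan equation gives T₂/T₁ = e^{μβ} with β in radians.
β = 95.7° × π/180 = 1.67 rad.
e^{μβ} = e^{0.46×1.67} = 2.156.
T₂ = T₁ · e^{μβ} = 1760 × 2.156 = 3790 N.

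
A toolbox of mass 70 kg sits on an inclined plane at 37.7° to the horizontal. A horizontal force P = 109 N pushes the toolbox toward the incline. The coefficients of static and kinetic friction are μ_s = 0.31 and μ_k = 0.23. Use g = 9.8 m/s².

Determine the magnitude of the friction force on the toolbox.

Normal direction: N = m g cos θ + P sin θ = 609.4 N.
Parallel to the incline: P cos θ − m g sin θ = 86.24 − 419.5 = -333.3 N; the friction needed to balance this is 333.3 N acting up the slope.
The limit of static friction is μ_s N = 188.9 N.
|f_req| = 333.3 > 188.9 N → the toolbox slides down the incline; f = μ_k N = 0.23 × 609.4 = 140 N.

f ≈ 140 N (up the incline)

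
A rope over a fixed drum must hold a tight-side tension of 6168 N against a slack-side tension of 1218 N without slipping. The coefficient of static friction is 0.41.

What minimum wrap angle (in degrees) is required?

β_min ≈ 227°

T₂/T₁ = e^{μβ} → β = ln(T₂/T₁)/μ.
β = ln(6168/1218)/0.41 = 1.622/0.41 = 3.956 rad.
In degrees: β = 3.956 × 180/π = 227°.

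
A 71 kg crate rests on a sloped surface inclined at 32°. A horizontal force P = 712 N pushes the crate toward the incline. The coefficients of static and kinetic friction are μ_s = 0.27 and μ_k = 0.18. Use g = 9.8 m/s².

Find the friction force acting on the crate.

f ≈ 235 N (down the incline)

The horizontal push has a component P sin θ into the surface, so N = m g cos θ + P sin θ = 590.1 + 377.3 = 967.4 N.
Along the incline, the net driving force (taking up-slope positive) is P cos θ − m g sin θ = 603.8 − 368.7 = 235.1 N, so equilibrium requires friction f = -235.1 N (down-slope).
Maximum static friction: μ_s N = 0.27 × 967.4 = 261.2 N.
Since 235.1 N is within the 261.2 N limit, the crate stays put and friction is exactly 235 N.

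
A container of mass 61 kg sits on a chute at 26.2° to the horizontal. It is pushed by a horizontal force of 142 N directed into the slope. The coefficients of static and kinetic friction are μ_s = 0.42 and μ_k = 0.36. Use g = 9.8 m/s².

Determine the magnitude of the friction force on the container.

The horizontal push has a component P sin θ into the surface, so N = m g cos θ + P sin θ = 536.4 + 62.69 = 599.1 N.
Parallel to the incline: P cos θ − m g sin θ = 127.4 − 263.9 = -136.5 N; the friction needed to balance this is 136.5 N acting up the slope.
The limit of static friction is μ_s N = 251.6 N.
|f_req| = 136.5 ≤ 251.6 N → the container is in equilibrium; friction equals the required value.

f ≈ 137 N (up the incline)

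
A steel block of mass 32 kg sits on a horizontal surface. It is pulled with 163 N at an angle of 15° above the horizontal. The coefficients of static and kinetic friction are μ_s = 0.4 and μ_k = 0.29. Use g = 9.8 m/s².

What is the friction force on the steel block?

Vertical equilibrium gives N = m g − P sin α = 271.4 N.
For equilibrium, f = P cos α = 163×cos 15° = 157.4 N.
The static-friction limit is μ_s N = 108.6 N.
The required friction exceeds μ_s N, so the steel block moves and f = μ_k N = 78.7 N.

f ≈ 78.7 N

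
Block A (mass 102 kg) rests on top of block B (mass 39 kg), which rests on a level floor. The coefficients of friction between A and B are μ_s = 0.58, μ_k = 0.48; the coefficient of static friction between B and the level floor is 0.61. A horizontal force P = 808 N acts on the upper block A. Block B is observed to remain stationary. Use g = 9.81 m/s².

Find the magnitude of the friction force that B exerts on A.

Between the blocks, N₁ = m_A g = 1001 N.
Maximum static friction on A from B: μ_s N₁ = 0.58×1001 = 580.4 N.
Since P = 808 N > 580.4 N, A slides on B; the A–B friction is kinetic: f₁ = μ_k N₁ = 0.48×1001 = 480 N.
By Newton's third law B feels 480 N forward from A. With B stationary, the floor's static friction on B balances it: f₂ = 480 N (well within μ_s(m_A+m_B)g = 843.8 N).

f ≈ 480 N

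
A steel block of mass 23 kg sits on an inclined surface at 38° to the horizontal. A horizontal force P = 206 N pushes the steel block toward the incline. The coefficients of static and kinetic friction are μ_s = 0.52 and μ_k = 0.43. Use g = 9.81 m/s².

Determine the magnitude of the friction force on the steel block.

f ≈ 23.4 N (down the incline)

The horizontal push has a component P sin θ into the surface, so N = m g cos θ + P sin θ = 177.8 + 126.8 = 304.6 N.
Parallel to the incline: P cos θ − m g sin θ = 162.3 − 138.9 = 23.42 N; the friction needed to balance this is 23.42 N acting down the slope.
The limit of static friction is μ_s N = 158.4 N.
Since 23.42 N is within the 158.4 N limit, the steel block stays put and friction is exactly 23.4 N.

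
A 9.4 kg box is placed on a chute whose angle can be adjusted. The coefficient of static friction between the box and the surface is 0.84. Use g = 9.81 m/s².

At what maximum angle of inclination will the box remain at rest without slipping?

θ_max ≈ 40°

At the slip threshold, m g sin θ = μ_s · m g cos θ, so tan θ = μ_s.
θ_max = arctan(0.84) = 40°.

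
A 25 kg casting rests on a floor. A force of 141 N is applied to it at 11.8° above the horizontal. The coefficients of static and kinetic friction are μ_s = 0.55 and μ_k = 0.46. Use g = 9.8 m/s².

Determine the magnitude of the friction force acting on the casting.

N = m g − P sin α = 245 − 141×sin 11.8° = 216.2 N.
For equilibrium, f = P cos α = 141×cos 11.8° = 138 N.
The static-friction limit is μ_s N = 118.9 N.
The required friction exceeds μ_s N, so the casting moves and f = μ_k N = 99.4 N.

f ≈ 99.4 N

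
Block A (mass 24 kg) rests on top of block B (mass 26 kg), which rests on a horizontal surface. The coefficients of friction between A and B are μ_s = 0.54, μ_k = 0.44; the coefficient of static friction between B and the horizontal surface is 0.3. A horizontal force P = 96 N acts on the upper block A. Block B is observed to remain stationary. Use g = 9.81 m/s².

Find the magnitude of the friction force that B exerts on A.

Between the blocks, N₁ = m_A g = 235.4 N.
So the A–B interface can sustain at most μ_s N₁ = 127.1 N of static friction.
Since P = 96 N ≤ 127.1 N, A does not slip on B; friction on A equals P = 96 N.
By Newton's third law B feels 96 N forward from A. With B stationary, the floor's static friction on B balances it: f₂ = 96 N (well within μ_s(m_A+m_B)g = 147.2 N).

f ≈ 96 N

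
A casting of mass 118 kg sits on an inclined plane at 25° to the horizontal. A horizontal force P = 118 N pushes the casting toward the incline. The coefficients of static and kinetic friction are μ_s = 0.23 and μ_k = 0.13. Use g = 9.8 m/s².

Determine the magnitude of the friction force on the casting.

The horizontal push has a component P sin θ into the surface, so N = m g cos θ + P sin θ = 1048 + 49.87 = 1098 N.
Along the incline, the net driving force (taking up-slope positive) is P cos θ − m g sin θ = 106.9 − 488.7 = -381.8 N, so equilibrium requires friction f = 381.8 N (up-slope).
Maximum static friction: μ_s N = 0.23 × 1098 = 252.5 N.
The required 381.8 N exceeds the static limit, so the casting slides down-slope and f = μ_k N = 0.13×1098 = 143 N.

f ≈ 143 N (up the incline)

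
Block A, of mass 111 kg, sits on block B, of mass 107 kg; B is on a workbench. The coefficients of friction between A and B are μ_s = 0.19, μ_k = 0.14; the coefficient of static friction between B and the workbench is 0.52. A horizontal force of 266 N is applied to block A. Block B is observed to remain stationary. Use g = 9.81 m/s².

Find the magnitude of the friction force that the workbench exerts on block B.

f ≈ 152 N

The normal force B exerts on A is simply A's weight, N₁ = 1089 N.
Maximum static friction on A from B: μ_s N₁ = 0.19×1089 = 206.9 N.
Since P = 266 N > 206.9 N, A slides on B; the A–B friction is kinetic: f₁ = μ_k N₁ = 0.14×1089 = 152 N.
B experiences an equal 152 N forward from A (third law). B is in equilibrium, so the floor supplies f₂ = 152 N of static friction (limit μ_s(m_A+m_B)g = 1112 N, not exceeded).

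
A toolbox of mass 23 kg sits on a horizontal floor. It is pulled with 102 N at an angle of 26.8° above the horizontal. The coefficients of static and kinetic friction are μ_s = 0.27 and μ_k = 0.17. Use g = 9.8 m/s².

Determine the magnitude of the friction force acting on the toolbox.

f ≈ 30.5 N

The vertical component of P reduces the normal force: N = m g − P sin α = 225.4 − 45.99 = 179.4 N.
The horizontal driving force is P cos α = 91.04 N, so equilibrium needs friction f = 91.04 N.
The static-friction limit is μ_s N = 48.44 N.
The required friction exceeds μ_s N, so the toolbox moves and f = μ_k N = 30.5 N.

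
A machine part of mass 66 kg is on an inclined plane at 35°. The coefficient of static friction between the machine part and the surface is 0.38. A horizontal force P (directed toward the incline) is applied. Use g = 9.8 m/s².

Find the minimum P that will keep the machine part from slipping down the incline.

The machine part tends to slide down (tan θ > μ_s), so at the point of impending slip friction acts up-slope at its limit: f = μ_s N.
Perpendicular to the incline: N = m g cos θ + P sin θ.
Along the incline: P cos θ + μ_s N = m g sin θ, i.e. P cos θ + μ_s (m g cos θ + P sin θ) = m g sin θ.
Solving, P (cos θ + μ_s sin θ) = m g (sin θ − μ_s cos θ), so P = 647×0.2623/1.037 = 164 N.

P_min ≈ 164 N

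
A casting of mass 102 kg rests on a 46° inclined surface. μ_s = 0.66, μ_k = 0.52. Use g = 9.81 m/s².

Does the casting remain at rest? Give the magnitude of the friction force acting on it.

N = m g cos θ = 695 N.
Down-slope weight component: m g sin θ = 720 N.
μ_s N = 459 N.
720 > 459 N, so it slides; kinetic friction f = μ_k N = 0.52×695 = 361 N.

f ≈ 361 N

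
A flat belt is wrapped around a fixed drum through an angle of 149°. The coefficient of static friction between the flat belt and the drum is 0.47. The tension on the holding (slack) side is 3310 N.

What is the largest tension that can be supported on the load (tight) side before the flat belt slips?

At impending slip the capstan equation gives T₂/T₁ = e^{μβ} with β in radians.
β = 149° × π/180 = 2.601 rad.
e^{μβ} = e^{0.47×2.601} = 3.395.
T₂ = T₁ · e^{μβ} = 3310 × 3.395 = 11200 N.

T_max ≈ 11200 N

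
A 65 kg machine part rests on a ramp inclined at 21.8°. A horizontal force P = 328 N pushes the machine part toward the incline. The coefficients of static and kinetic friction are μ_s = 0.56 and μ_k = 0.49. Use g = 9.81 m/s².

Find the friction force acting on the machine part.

f ≈ 67.7 N (down the incline)

Resolve perpendicular to the incline: N = m g cos θ + P sin θ = 65×9.81×cos 21.8° + 328×sin 21.8° = 713.9 N.
Parallel to the incline: P cos θ − m g sin θ = 304.5 − 236.8 = 67.74 N; the friction needed to balance this is 67.74 N acting down the slope.
Maximum static friction: μ_s N = 0.56 × 713.9 = 399.8 N.
|f_req| = 67.74 ≤ 399.8 N → the machine part is in equilibrium; friction equals the required value.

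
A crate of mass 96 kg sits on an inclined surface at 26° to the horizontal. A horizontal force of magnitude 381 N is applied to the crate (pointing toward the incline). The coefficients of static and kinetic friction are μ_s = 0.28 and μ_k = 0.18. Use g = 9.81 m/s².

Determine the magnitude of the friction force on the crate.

f ≈ 70.4 N (up the incline)

The horizontal push has a component P sin θ into the surface, so N = m g cos θ + P sin θ = 846.4 + 167 = 1013 N.
Parallel to the incline: P cos θ − m g sin θ = 342.4 − 412.8 = -70.4 N; the friction needed to balance this is 70.4 N acting up the slope.
The limit of static friction is μ_s N = 283.8 N.
|f_req| = 70.4 ≤ 283.8 N → the crate is in equilibrium; friction equals the required value.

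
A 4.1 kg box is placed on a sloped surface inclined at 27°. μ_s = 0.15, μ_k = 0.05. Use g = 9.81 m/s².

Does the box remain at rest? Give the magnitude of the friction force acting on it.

f ≈ 1.79 N

N = m g cos θ = 35.8 N.
Down-slope weight component: m g sin θ = 18.3 N.
μ_s N = 5.38 N.
18.3 > 5.38 N, so it slides; kinetic friction f = μ_k N = 0.05×35.8 = 1.79 N.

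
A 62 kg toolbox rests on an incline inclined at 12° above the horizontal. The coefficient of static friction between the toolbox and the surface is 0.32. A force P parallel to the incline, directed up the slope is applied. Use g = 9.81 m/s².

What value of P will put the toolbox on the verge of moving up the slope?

At impending motion up the slope, friction acts down-slope at its limit: f = μ_s N.
P is parallel to the surface, so N = m g cos θ = 595 N.
Along the incline: P = m g sin θ + μ_s N = 126 + 0.32×595 = 317 N.

P ≈ 317 N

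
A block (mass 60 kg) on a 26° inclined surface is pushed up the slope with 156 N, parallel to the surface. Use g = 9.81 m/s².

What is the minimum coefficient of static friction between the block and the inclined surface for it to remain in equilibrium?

μ_s,min ≈ 0.193

N = m g cos θ = 529 N.
Friction must make up the shortfall along the incline: f = m g sin θ − P = 258 − 156 = 102 N.
At the threshold f = μ_s N, so μ_s,min = 102/529 = 0.193.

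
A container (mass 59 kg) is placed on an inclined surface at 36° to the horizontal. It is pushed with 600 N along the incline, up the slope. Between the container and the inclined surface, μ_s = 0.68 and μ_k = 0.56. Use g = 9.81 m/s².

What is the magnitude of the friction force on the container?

f ≈ 260 N (down the incline)

Perpendicular to the surface, N = m g cos θ = 59·9.81·cos 36° = 468.3 N.
Parallel to the incline, ΣF = 0 gives f = m g sin θ − P = 340.2 − 600 = -259.8 N (up-slope positive).
The static-friction ceiling is μ_s N = 0.68 × 468.3 = 318.4 N.
Since |-259.8| ≤ 318.4 N, the container remains in static equilibrium and friction takes exactly the required value.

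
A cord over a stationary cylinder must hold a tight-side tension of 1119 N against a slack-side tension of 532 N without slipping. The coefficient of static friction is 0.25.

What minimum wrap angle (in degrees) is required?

T₂/T₁ = e^{μβ} → β = ln(T₂/T₁)/μ.
β = ln(1119/532)/0.25 = 0.7435/0.25 = 2.974 rad.
In degrees: β = 2.974 × 180/π = 170°.

β_min ≈ 170°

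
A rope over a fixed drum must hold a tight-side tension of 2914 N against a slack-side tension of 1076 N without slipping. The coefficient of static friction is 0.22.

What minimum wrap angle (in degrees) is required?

β_min ≈ 259°

T₂/T₁ = e^{μβ} → β = ln(T₂/T₁)/μ.
β = ln(2914/1076)/0.22 = 0.9963/0.22 = 4.529 rad.
In degrees: β = 4.529 × 180/π = 259°.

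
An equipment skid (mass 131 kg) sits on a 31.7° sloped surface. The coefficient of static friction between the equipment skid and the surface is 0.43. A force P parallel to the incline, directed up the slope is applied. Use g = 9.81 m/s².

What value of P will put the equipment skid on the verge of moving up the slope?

At impending motion up the slope, friction acts down-slope at its limit: f = μ_s N.
P is parallel to the surface, so N = m g cos θ = 1090 N.
Along the incline: P = m g sin θ + μ_s N = 675 + 0.43×1090 = 1150 N.

P ≈ 1150 N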